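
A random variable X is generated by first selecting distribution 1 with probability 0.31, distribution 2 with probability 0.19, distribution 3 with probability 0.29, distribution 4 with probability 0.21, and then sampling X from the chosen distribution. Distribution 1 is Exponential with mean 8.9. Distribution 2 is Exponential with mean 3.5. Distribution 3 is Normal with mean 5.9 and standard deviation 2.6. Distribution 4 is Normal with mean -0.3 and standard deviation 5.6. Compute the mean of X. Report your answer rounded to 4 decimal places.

5.0720

Component means — 1: 8.9; 2: 3.5; 3: 5.9; 4: -0.3.
E[X] = 0.31·8.9 + 0.19·3.5 + 0.29·5.9 + 0.21·-0.3 = 5.072.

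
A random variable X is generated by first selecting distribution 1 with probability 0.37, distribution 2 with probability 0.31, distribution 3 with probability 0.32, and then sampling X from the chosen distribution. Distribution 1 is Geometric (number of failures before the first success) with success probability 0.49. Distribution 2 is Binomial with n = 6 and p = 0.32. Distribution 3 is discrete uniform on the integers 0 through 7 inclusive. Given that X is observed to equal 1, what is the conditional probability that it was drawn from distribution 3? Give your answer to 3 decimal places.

0.183

Likelihoods P(X=1 | ·): 1: 0.2499; 2: 0.279155; 3: 0.125.
Posterior ∝ prior × likelihood. Numerator for 3: 0.32·0.125 = 0.04.
Normalizing constant: 0.37·0.2499 + 0.31·0.279155 + 0.32·0.125 = 0.219001.
P(3 | observation) = 0.04 / 0.219001 = 0.182647.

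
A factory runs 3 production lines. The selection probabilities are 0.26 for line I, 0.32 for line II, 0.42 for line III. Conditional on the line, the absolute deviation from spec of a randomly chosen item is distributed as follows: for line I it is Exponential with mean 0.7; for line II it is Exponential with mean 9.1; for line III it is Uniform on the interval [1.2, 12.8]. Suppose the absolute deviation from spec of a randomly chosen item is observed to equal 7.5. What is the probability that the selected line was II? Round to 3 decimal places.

0.299

Likelihoods f(7.5 | ·): I: 3.17502e-05; II: 0.0481974; III: 0.0862069.
Posterior ∝ prior × likelihood. Numerator for II: 0.32·0.0481974 = 0.0154232.
Normalizing constant: 0.26·3.17502e-05 + 0.32·0.0481974 + 0.42·0.0862069 = 0.0516383.
P(II | observation) = 0.0154232 / 0.0516383 = 0.298677.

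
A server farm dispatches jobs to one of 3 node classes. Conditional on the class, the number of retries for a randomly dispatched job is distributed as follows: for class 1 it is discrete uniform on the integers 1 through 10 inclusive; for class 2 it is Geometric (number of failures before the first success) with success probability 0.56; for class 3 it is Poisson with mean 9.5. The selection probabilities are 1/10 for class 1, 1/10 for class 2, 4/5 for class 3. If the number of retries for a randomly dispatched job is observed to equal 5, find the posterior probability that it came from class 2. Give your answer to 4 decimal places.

Likelihoods P(X=5 | ·): 1: 0.1; 2: 0.00923531; 3: 0.0482658.
Posterior ∝ prior × likelihood. Numerator for 2: 0.1·0.00923531 = 0.000923531.
Normalizing constant: 0.1·0.1 + 0.1·0.00923531 + 0.8·0.0482658 = 0.0495361.
P(2 | observation) = 0.000923531 / 0.0495361 = 0.0186436.

0.0186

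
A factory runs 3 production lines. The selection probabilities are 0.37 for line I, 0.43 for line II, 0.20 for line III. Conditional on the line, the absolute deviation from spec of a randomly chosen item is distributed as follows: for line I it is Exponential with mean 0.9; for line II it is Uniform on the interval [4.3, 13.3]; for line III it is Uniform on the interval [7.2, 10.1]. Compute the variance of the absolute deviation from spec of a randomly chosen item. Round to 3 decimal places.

Per component, I: μ=0.9, E[X²]=1.62; II: μ=8.8, E[X²]=84.19; III: μ=8.65, E[X²]=75.5233.
E[X] = 0.37·0.9 + 0.43·8.8 + 0.2·8.65 = 5.847.
E[X²] = 0.37·1.62 + 0.43·84.19 + 0.2·75.5233 = 51.9058.
Var(X) = E[X²] − (E[X])² = 51.9058 − 34.1874 = 17.7184.

17.718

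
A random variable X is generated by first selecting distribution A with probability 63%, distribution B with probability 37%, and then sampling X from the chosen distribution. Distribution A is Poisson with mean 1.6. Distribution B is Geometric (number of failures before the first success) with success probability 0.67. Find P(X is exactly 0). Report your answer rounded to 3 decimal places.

Conditional on each component, P(X = 0): A: 0.201897; B: 0.67.
By total probability, P(X = 0) = 0.63·0.201897 + 0.37·0.67 = 0.375095.

0.375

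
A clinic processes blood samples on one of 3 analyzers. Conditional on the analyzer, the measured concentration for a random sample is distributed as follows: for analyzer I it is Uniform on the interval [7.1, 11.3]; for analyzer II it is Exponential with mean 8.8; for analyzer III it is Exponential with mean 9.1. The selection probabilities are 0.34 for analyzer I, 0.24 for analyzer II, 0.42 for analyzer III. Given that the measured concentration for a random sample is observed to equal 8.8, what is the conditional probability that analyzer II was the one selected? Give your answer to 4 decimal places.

Likelihoods f(8.8 | ·): I: 0.238095; II: 0.0418045; III: 0.0417813.
Posterior ∝ prior × likelihood. Numerator for II: 0.24·0.0418045 = 0.0100331.
Normalizing constant: 0.34·0.238095 + 0.24·0.0418045 + 0.42·0.0417813 = 0.108534.
P(II | observation) = 0.0100331 / 0.108534 = 0.0924421.

0.0924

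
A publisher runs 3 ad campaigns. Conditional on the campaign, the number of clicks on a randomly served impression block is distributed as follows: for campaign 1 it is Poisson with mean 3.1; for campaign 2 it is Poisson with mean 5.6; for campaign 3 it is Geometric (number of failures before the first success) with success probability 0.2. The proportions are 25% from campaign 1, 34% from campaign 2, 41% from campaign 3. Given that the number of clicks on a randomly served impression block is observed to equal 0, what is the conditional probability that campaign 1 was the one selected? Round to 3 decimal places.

0.119

Likelihoods P(X=0 | ·): 1: 0.0450492; 2: 0.00369786; 3: 0.2.
Posterior ∝ prior × likelihood. Numerator for 1: 0.25·0.0450492 = 0.0112623.
Normalizing constant: 0.25·0.0450492 + 0.34·0.00369786 + 0.41·0.2 = 0.0945196.
P(1 | observation) = 0.0112623 / 0.0945196 = 0.119153.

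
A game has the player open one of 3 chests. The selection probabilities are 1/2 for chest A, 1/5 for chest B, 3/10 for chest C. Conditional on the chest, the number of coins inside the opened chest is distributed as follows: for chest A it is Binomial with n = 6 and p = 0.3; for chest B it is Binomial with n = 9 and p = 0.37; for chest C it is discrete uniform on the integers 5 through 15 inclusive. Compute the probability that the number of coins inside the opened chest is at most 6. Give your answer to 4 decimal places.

0.7514

Conditional on each chest, P(X ≤ 6): A: 1; B: 0.984314; C: 0.181818.
By total probability, P(X ≤ 6) = 0.5·1 + 0.2·0.984314 + 0.3·0.181818 = 0.751408.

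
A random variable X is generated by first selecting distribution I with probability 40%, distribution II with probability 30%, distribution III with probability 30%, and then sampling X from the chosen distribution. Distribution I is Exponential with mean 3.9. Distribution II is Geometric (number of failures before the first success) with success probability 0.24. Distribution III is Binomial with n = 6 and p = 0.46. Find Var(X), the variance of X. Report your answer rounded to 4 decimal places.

10.7248

Per component, I: μ=3.9, E[X²]=30.42; II: μ=3.16667, E[X²]=23.2222; III: μ=2.76, E[X²]=9.108.
E[X] = 0.4·3.9 + 0.3·3.16667 + 0.3·2.76 = 3.338.
E[X²] = 0.4·30.42 + 0.3·23.2222 + 0.3·9.108 = 21.8671.
Var(X) = E[X²] − (E[X])² = 21.8671 − 11.1422 = 10.7248.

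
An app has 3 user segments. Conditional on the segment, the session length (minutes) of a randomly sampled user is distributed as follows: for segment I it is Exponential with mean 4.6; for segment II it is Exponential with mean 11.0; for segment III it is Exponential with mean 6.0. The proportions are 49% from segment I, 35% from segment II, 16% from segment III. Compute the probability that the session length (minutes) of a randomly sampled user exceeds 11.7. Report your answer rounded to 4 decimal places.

Conditional on each segment, P(X > 11.7): I: 0.0785926; II: 0.345198; III: 0.142274.
By total probability, P(X > 11.7) = 0.49·0.0785926 + 0.35·0.345198 + 0.16·0.142274 = 0.182094.

0.1821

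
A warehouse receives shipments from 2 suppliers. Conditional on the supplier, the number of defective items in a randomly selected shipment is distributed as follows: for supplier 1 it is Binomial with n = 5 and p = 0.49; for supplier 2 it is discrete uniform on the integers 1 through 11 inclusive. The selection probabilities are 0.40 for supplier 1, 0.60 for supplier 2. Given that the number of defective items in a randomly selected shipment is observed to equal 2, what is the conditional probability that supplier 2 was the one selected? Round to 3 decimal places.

Likelihoods P(X=2 | ·): 1: 0.318495; 2: 0.0909091.
Posterior ∝ prior × likelihood. Numerator for 2: 0.6·0.0909091 = 0.0545455.
Normalizing constant: 0.4·0.318495 + 0.6·0.0909091 = 0.181943.
P(2 | observation) = 0.0545455 / 0.181943 = 0.299793.

0.300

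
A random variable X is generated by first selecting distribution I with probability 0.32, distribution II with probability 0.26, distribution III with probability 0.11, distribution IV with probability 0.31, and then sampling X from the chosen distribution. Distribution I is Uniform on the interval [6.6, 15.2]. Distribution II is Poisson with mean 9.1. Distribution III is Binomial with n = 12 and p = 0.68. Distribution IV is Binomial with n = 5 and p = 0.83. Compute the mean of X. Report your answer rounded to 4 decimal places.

8.0381

Component means — I: 10.9; II: 9.1; III: 8.16; IV: 4.15.
E[X] = 0.32·10.9 + 0.26·9.1 + 0.11·8.16 + 0.31·4.15 = 8.0381.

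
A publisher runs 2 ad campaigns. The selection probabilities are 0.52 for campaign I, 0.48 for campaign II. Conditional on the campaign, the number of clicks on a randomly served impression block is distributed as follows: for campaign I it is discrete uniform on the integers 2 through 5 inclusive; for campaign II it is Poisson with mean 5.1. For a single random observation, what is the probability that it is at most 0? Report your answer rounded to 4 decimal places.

Conditional on each campaign, P(X ≤ 0): I: 0; II: 0.00609675.
By total probability, P(X ≤ 0) = 0.52·0 + 0.48·0.00609675 = 0.00292644.

0.0029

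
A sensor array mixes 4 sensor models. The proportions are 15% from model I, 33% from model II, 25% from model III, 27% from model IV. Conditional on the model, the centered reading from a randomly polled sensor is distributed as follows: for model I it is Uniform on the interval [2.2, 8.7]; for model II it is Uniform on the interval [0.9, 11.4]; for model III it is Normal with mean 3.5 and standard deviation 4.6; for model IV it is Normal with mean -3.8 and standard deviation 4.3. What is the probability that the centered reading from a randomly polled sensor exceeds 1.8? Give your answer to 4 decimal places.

0.6388

Conditional on each model, P(X > 1.8): I: 1; II: 0.914286; III: 0.644147; IV: 0.0964026.
By total probability, P(X > 1.8) = 0.15·1 + 0.33·0.914286 + 0.25·0.644147 + 0.27·0.0964026 = 0.63878.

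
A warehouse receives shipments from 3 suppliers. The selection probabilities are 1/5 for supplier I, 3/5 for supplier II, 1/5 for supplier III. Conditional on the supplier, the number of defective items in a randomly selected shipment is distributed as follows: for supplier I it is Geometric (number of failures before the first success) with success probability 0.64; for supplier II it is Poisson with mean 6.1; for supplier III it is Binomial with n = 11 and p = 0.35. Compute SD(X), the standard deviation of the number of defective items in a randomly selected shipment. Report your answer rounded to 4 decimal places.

3.0093

Per component, I: μ=0.5625, E[X²]=1.19531; II: μ=6.1, E[X²]=43.31; III: μ=3.85, E[X²]=17.325.
E[X] = 0.2·0.5625 + 0.6·6.1 + 0.2·3.85 = 4.5425.
E[X²] = 0.2·1.19531 + 0.6·43.31 + 0.2·17.325 = 29.6901.
Var(X) = E[X²] − (E[X])² = 29.6901 − 20.6343 = 9.05576.
SD(X) = √9.05576 = 3.00928.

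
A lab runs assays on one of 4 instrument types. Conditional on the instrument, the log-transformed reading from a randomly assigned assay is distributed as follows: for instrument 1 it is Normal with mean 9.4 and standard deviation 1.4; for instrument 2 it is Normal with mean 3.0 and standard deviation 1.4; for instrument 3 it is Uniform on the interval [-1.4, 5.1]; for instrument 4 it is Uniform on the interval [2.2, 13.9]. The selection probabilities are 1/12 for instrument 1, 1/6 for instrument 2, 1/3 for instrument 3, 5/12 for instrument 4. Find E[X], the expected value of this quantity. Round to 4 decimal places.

5.2542

Component means — 1: 9.4; 2: 3; 3: 1.85; 4: 8.05.
E[X] = 0.0833333·9.4 + 0.166667·3 + 0.333333·1.85 + 0.416667·8.05 = 5.25417.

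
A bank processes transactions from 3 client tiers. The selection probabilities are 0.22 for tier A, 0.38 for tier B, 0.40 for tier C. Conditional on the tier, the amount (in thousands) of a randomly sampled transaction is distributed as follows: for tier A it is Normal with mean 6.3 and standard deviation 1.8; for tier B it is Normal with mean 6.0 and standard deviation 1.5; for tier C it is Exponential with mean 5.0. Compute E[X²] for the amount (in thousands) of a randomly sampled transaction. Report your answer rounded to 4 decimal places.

43.9796

For each component E[X²] = Var + (mean)², giving A: 42.93; B: 38.25; C: 50.
Overall E[X²] = 0.22·42.93 + 0.38·38.25 + 0.4·50 = 43.9796.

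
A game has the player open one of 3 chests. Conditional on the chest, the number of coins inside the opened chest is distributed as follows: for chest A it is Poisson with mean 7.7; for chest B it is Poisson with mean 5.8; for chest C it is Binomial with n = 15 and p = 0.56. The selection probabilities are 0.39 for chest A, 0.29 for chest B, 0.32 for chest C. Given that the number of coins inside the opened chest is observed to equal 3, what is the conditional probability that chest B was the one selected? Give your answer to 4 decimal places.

0.6588

Likelihoods P(X=3 | ·): A: 0.0344551; B: 0.098452; C: 0.00420734.
Posterior ∝ prior × likelihood. Numerator for B: 0.29·0.098452 = 0.0285511.
Normalizing constant: 0.39·0.0344551 + 0.29·0.098452 + 0.32·0.00420734 = 0.0433349.
P(B | observation) = 0.0285511 / 0.0433349 = 0.658847.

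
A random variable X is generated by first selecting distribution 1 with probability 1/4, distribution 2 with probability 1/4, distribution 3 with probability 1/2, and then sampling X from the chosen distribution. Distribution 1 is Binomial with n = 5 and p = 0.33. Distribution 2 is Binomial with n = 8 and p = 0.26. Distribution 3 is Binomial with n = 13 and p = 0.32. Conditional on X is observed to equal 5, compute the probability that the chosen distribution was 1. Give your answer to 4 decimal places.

Likelihoods P(X=5 | ·): 1: 0.00391354; 2: 0.0269619; 3: 0.197424.
Posterior ∝ prior × likelihood. Numerator for 1: 0.25·0.00391354 = 0.000978385.
Normalizing constant: 0.25·0.00391354 + 0.25·0.0269619 + 0.5·0.197424 = 0.106431.
P(1 | observation) = 0.000978385 / 0.106431 = 0.00919268.

0.0092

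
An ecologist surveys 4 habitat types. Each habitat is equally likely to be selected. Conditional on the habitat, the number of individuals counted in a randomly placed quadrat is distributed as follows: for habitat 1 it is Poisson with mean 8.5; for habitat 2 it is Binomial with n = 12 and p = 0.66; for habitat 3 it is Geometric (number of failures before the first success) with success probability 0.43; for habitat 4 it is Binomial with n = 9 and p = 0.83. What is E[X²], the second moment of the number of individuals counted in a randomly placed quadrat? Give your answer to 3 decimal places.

For each component E[X²] = Var + (mean)², giving 1: 80.75; 2: 65.4192; 3: 4.83991; 4: 57.0708.
Overall E[X²] = 0.25·80.75 + 0.25·65.4192 + 0.25·4.83991 + 0.25·57.0708 = 52.02.

52.020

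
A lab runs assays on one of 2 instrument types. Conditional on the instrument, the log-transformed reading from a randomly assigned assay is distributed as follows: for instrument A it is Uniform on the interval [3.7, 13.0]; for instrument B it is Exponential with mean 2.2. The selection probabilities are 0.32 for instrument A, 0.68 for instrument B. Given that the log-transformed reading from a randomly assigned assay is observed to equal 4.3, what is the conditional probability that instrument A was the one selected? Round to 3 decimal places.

Likelihoods f(4.3 | ·): A: 0.107527; B: 0.0643767.
Posterior ∝ prior × likelihood. Numerator for A: 0.32·0.107527 = 0.0344086.
Normalizing constant: 0.32·0.107527 + 0.68·0.0643767 = 0.0781848.
P(A | observation) = 0.0344086 / 0.0781848 = 0.440093.

0.440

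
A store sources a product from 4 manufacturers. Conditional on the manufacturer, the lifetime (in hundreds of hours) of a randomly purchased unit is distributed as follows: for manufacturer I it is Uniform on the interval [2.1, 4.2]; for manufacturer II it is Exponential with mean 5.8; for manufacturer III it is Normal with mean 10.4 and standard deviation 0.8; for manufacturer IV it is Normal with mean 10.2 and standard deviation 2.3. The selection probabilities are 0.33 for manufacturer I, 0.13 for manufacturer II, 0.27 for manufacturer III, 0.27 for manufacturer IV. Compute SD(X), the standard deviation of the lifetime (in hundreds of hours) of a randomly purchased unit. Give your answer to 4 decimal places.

Per component, I: μ=3.15, E[X²]=10.29; II: μ=5.8, E[X²]=67.28; III: μ=10.4, E[X²]=108.8; IV: μ=10.2, E[X²]=109.33.
E[X] = 0.33·3.15 + 0.13·5.8 + 0.27·10.4 + 0.27·10.2 = 7.3555.
E[X²] = 0.33·10.29 + 0.13·67.28 + 0.27·108.8 + 0.27·109.33 = 71.0372.
Var(X) = E[X²] − (E[X])² = 71.0372 − 54.1034 = 16.9338.
SD(X) = √16.9338 = 4.11507.

4.1151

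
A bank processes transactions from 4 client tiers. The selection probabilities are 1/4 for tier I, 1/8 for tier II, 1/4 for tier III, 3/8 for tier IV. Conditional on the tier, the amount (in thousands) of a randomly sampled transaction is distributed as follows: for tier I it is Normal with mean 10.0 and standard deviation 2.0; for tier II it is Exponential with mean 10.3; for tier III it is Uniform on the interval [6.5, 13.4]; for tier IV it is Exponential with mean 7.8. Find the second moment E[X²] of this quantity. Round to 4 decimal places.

123.8950

For each component E[X²] = Var + (mean)², giving I: 104; II: 212.18; III: 102.97; IV: 121.68.
Overall E[X²] = 0.25·104 + 0.125·212.18 + 0.25·102.97 + 0.375·121.68 = 123.895.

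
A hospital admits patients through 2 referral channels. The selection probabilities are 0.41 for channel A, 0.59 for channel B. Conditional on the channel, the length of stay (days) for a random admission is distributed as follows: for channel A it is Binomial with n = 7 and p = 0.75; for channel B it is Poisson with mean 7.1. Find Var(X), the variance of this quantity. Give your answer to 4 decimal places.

5.5550

Per component, A: μ=5.25, E[X²]=28.875; B: μ=7.1, E[X²]=57.51.
E[X] = 0.41·5.25 + 0.59·7.1 = 6.3415.
E[X²] = 0.41·28.875 + 0.59·57.51 = 45.7696.
Var(X) = E[X²] − (E[X])² = 45.7696 − 40.2146 = 5.55503.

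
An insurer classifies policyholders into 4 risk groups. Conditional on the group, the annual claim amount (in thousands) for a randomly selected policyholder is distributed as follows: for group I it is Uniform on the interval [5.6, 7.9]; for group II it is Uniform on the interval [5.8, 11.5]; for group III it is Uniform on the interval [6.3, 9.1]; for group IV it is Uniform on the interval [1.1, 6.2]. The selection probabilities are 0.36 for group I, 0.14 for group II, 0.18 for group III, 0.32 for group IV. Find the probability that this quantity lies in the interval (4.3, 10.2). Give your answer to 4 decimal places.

0.7673

Conditional on each group, P(4.3 < X < 10.2): I: 1; II: 0.77193; III: 1; IV: 0.372549.
By total probability, P(4.3 < X < 10.2) = 0.36·1 + 0.14·0.77193 + 0.18·1 + 0.32·0.372549 = 0.767286.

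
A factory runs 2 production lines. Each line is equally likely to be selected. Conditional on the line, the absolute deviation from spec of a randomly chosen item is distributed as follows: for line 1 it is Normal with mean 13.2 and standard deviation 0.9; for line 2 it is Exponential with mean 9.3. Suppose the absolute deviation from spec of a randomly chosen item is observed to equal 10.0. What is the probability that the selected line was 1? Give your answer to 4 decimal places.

Likelihoods f(10.0 | ·): 1: 0.000797072; 2: 0.0366888.
Posterior ∝ prior × likelihood. Numerator for 1: 0.5·0.000797072 = 0.000398536.
Normalizing constant: 0.5·0.000797072 + 0.5·0.0366888 = 0.0187429.
P(1 | observation) = 0.000398536 / 0.0187429 = 0.0212633.

0.0213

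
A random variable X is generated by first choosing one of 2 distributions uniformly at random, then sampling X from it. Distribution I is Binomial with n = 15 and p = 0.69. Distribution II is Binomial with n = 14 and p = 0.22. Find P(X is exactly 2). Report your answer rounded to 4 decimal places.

0.1117

Conditional on each component, P(X = 2): I: 1.22065e-05; II: 0.223369.
By total probability, P(X = 2) = 0.5·1.22065e-05 + 0.5·0.223369 = 0.11169.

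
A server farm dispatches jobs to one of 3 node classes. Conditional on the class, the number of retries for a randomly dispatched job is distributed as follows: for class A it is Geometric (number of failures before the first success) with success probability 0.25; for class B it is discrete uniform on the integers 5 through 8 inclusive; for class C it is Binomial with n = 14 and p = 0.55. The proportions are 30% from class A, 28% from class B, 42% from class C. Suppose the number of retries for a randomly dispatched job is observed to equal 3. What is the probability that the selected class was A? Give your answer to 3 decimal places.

0.890

Likelihoods P(X=3 | ·): A: 0.105469; B: 0; C: 0.00927955.
Posterior ∝ prior × likelihood. Numerator for A: 0.3·0.105469 = 0.0316406.
Normalizing constant: 0.3·0.105469 + 0.28·0 + 0.42·0.00927955 = 0.035538.
P(A | observation) = 0.0316406 / 0.035538 = 0.890331.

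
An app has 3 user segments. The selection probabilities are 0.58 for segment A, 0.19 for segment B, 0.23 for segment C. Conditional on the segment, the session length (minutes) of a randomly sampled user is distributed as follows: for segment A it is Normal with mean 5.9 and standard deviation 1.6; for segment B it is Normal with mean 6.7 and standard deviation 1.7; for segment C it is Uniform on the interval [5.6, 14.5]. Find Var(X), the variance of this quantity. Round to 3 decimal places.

Per component, A: μ=5.9, E[X²]=37.37; B: μ=6.7, E[X²]=47.78; C: μ=10.05, E[X²]=107.603.
E[X] = 0.58·5.9 + 0.19·6.7 + 0.23·10.05 = 7.0065.
E[X²] = 0.58·37.37 + 0.19·47.78 + 0.23·107.603 = 55.5016.
Var(X) = E[X²] − (E[X])² = 55.5016 − 49.091 = 6.41052.

6.411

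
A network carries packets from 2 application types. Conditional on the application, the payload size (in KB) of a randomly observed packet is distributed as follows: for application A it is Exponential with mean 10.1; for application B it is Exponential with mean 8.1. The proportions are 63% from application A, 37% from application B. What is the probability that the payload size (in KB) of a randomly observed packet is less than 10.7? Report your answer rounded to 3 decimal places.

Conditional on each application, P(X < 10.7): A: 0.653338; B: 0.733128.
By total probability, P(X < 10.7) = 0.63·0.653338 + 0.37·0.733128 = 0.682861.

0.683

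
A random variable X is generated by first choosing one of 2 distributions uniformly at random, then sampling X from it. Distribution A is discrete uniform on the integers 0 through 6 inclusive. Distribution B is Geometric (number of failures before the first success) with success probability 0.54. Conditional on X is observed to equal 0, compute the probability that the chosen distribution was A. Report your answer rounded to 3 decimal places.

0.209

Likelihoods P(X=0 | ·): A: 0.142857; B: 0.54.
Posterior ∝ prior × likelihood. Numerator for A: 0.5·0.142857 = 0.0714286.
Normalizing constant: 0.5·0.142857 + 0.5·0.54 = 0.341429.
P(A | observation) = 0.0714286 / 0.341429 = 0.209205.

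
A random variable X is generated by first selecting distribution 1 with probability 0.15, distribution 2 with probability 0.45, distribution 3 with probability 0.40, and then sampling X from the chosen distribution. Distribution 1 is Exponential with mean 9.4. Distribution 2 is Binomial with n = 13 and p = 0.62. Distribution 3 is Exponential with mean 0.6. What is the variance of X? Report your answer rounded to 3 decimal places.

29.561

Per component, 1: μ=9.4, E[X²]=176.72; 2: μ=8.06, E[X²]=68.0264; 3: μ=0.6, E[X²]=0.72.
E[X] = 0.15·9.4 + 0.45·8.06 + 0.4·0.6 = 5.277.
E[X²] = 0.15·176.72 + 0.45·68.0264 + 0.4·0.72 = 57.4079.
Var(X) = E[X²] − (E[X])² = 57.4079 − 27.8467 = 29.5612.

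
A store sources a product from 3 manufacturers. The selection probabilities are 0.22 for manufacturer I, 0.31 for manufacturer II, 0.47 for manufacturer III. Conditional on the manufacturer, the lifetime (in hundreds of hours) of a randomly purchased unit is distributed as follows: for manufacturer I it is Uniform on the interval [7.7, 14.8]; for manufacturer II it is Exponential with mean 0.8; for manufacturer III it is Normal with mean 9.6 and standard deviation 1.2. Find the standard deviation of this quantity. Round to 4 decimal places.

Per component, I: μ=11.25, E[X²]=130.763; II: μ=0.8, E[X²]=1.28; III: μ=9.6, E[X²]=93.6.
E[X] = 0.22·11.25 + 0.31·0.8 + 0.47·9.6 = 7.235.
E[X²] = 0.22·130.763 + 0.31·1.28 + 0.47·93.6 = 73.1567.
Var(X) = E[X²] − (E[X])² = 73.1567 − 52.3452 = 20.8115.
SD(X) = √20.8115 = 4.56196.

4.5620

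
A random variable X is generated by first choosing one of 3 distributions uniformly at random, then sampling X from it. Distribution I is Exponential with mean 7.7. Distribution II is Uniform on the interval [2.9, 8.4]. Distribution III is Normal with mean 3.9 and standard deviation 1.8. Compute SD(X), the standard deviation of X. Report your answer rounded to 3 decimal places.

4.909

Per component, I: μ=7.7, E[X²]=118.58; II: μ=5.65, E[X²]=34.4433; III: μ=3.9, E[X²]=18.45.
E[X] = 0.333333·7.7 + 0.333333·5.65 + 0.333333·3.9 = 5.75.
E[X²] = 0.333333·118.58 + 0.333333·34.4433 + 0.333333·18.45 = 57.1578.
Var(X) = E[X²] − (E[X])² = 57.1578 − 33.0625 = 24.0953.
SD(X) = √24.0953 = 4.90869.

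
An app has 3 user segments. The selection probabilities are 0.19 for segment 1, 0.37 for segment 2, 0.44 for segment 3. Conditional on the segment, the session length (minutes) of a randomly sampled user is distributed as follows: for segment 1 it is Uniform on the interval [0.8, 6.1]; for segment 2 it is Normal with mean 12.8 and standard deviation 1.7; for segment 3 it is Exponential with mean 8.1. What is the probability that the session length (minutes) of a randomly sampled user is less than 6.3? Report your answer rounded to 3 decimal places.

0.428

Conditional on each segment, P(X < 6.3): 1: 1; 2: 6.57774e-05; 3: 0.540574.
By total probability, P(X < 6.3) = 0.19·1 + 0.37·6.57774e-05 + 0.44·0.540574 = 0.427877.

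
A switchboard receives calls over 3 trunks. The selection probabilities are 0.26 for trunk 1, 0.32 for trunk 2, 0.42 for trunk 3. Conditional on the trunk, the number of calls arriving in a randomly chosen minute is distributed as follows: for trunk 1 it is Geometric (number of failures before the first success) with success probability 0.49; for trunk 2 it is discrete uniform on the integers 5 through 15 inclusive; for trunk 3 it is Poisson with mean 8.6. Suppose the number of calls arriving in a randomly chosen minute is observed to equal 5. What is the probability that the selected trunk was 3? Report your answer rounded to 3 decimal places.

Likelihoods P(X=5 | ·): 1: 0.0169062; 2: 0.0909091; 3: 0.0721736.
Posterior ∝ prior × likelihood. Numerator for 3: 0.42·0.0721736 = 0.0303129.
Normalizing constant: 0.26·0.0169062 + 0.32·0.0909091 + 0.42·0.0721736 = 0.0637994.
P(3 | observation) = 0.0303129 / 0.0637994 = 0.475128.

0.475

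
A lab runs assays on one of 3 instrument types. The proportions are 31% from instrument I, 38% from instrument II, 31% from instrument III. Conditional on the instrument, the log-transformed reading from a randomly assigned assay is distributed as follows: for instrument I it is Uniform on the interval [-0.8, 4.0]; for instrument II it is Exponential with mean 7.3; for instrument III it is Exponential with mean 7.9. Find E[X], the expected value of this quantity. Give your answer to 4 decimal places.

5.7190

Component means — I: 1.6; II: 7.3; III: 7.9.
E[X] = 0.31·1.6 + 0.38·7.3 + 0.31·7.9 = 5.719.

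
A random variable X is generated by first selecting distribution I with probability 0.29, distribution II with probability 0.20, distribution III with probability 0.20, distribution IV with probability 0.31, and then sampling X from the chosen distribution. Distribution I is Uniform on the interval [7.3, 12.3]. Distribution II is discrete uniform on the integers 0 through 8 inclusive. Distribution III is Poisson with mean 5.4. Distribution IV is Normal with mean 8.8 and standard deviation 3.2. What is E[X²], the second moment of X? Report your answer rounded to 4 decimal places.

67.0819

For each component E[X²] = Var + (mean)², giving I: 98.1233; II: 22.6667; III: 34.56; IV: 87.68.
Overall E[X²] = 0.29·98.1233 + 0.2·22.6667 + 0.2·34.56 + 0.31·87.68 = 67.0819.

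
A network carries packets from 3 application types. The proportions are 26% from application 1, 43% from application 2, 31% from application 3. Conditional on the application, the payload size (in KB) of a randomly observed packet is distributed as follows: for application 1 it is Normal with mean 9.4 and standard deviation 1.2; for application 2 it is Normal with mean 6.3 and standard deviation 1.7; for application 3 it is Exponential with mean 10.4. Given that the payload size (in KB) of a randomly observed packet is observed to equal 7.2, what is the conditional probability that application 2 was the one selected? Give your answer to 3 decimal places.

Likelihoods f(7.2 | ·): 1: 0.061926; 2: 0.203986; 3: 0.0481173.
Posterior ∝ prior × likelihood. Numerator for 2: 0.43·0.203986 = 0.0877139.
Normalizing constant: 0.26·0.061926 + 0.43·0.203986 + 0.31·0.0481173 = 0.118731.
P(2 | observation) = 0.0877139 / 0.118731 = 0.738761.

0.739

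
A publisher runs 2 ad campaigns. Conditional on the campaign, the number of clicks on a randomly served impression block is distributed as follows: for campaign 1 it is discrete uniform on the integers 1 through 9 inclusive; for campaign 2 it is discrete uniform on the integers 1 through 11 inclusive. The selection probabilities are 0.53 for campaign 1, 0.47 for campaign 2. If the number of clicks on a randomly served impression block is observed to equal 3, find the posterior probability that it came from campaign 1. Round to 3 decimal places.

Likelihoods P(X=3 | ·): 1: 0.111111; 2: 0.0909091.
Posterior ∝ prior × likelihood. Numerator for 1: 0.53·0.111111 = 0.0588889.
Normalizing constant: 0.53·0.111111 + 0.47·0.0909091 = 0.101616.
P(1 | observation) = 0.0588889 / 0.101616 = 0.579523.

0.580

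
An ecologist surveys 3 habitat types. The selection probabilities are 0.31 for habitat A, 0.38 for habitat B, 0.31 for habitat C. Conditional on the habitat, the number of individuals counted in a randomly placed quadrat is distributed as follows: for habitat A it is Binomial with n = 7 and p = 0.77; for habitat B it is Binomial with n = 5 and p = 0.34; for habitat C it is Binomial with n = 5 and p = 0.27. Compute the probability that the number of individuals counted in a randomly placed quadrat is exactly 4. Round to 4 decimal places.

0.0692

Conditional on each habitat, P(X = 4): A: 0.149697; B: 0.0440991; C: 0.0193976.
By total probability, P(X = 4) = 0.31·0.149697 + 0.38·0.0440991 + 0.31·0.0193976 = 0.0691771.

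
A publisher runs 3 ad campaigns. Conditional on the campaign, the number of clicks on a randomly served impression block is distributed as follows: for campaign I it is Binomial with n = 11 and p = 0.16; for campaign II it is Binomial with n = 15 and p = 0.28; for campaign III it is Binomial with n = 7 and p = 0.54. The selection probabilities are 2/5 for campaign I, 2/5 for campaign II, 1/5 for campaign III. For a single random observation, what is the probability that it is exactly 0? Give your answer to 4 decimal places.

Conditional on each campaign, P(X = 0): I: 0.146917; II: 0.00724415; III: 0.00435818.
By total probability, P(X = 0) = 0.4·0.146917 + 0.4·0.00724415 + 0.2·0.00435818 = 0.0625361.

0.0625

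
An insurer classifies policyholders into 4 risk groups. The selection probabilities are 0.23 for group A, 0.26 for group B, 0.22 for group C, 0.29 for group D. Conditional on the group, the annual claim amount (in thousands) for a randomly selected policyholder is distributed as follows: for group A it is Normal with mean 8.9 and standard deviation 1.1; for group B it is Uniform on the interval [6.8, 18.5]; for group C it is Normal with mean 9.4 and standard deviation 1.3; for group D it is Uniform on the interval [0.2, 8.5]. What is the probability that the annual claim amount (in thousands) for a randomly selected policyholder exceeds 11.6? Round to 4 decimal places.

Conditional on each group, P(X > 11.6): A: 0.00705314; B: 0.589744; C: 0.0452937; D: 0.
By total probability, P(X > 11.6) = 0.23·0.00705314 + 0.26·0.589744 + 0.22·0.0452937 + 0.29·0 = 0.16492.

0.1649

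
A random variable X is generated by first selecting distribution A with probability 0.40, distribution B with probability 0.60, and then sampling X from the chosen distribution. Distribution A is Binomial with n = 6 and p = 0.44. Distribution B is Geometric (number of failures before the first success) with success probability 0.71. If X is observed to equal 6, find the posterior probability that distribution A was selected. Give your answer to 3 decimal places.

Likelihoods P(X=6 | ·): A: 0.00725631; B: 0.000422325.
Posterior ∝ prior × likelihood. Numerator for A: 0.4·0.00725631 = 0.00290253.
Normalizing constant: 0.4·0.00725631 + 0.6·0.000422325 = 0.00315592.
P(A | observation) = 0.00290253 / 0.00315592 = 0.919708.

0.920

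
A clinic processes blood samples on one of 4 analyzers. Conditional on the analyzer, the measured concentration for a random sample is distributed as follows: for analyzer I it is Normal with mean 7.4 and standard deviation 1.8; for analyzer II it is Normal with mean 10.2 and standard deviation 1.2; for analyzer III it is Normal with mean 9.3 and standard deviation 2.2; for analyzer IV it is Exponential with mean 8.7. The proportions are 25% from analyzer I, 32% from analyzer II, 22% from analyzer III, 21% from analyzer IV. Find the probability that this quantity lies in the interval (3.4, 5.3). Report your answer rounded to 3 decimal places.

Conditional on each analyzer, P(3.4 < X < 5.3): I: 0.108538; II: 2.21899e-05; III: 0.030857; IV: 0.132724.
By total probability, P(3.4 < X < 5.3) = 0.25·0.108538 + 0.32·2.21899e-05 + 0.22·0.030857 + 0.21·0.132724 = 0.0618023.

0.062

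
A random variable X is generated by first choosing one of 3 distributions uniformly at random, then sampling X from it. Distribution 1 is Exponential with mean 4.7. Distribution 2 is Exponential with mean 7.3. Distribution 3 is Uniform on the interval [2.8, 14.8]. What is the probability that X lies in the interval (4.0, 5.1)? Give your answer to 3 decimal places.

0.087

Conditional on each component, P(4.0 < X < 5.1): 1: 0.0890946; 2: 0.0808705; 3: 0.0916667.
By total probability, P(4.0 < X < 5.1) = 0.333333·0.0890946 + 0.333333·0.0808705 + 0.333333·0.0916667 = 0.0872106.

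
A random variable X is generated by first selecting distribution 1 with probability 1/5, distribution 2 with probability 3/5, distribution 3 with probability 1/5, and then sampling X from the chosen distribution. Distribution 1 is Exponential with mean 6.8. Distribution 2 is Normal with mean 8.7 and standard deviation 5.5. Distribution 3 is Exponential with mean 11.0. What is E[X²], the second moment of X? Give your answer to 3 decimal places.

130.460

For each component E[X²] = Var + (mean)², giving 1: 92.48; 2: 105.94; 3: 242.
Overall E[X²] = 0.2·92.48 + 0.6·105.94 + 0.2·242 = 130.46.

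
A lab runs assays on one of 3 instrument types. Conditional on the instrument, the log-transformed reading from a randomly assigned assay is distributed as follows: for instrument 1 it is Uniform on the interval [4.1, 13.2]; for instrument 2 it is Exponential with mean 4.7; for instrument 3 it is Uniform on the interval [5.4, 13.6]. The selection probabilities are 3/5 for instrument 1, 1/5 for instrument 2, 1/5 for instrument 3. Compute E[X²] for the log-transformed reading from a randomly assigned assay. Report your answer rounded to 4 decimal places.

77.0407

For each component E[X²] = Var + (mean)², giving 1: 81.7233; 2: 44.18; 3: 95.8533.
Overall E[X²] = 0.6·81.7233 + 0.2·44.18 + 0.2·95.8533 = 77.0407.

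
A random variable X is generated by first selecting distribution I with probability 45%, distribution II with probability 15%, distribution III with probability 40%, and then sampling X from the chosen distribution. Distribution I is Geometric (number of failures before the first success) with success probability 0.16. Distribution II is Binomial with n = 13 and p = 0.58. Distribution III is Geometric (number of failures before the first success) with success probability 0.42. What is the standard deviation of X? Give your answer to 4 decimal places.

Per component, I: μ=5.25, E[X²]=60.375; II: μ=7.54, E[X²]=60.0184; III: μ=1.38095, E[X²]=5.19501.
E[X] = 0.45·5.25 + 0.15·7.54 + 0.4·1.38095 = 4.04588.
E[X²] = 0.45·60.375 + 0.15·60.0184 + 0.4·5.19501 = 38.2495.
Var(X) = E[X²] − (E[X])² = 38.2495 − 16.3692 = 21.8804.
SD(X) = √21.8804 = 4.67764.

4.6776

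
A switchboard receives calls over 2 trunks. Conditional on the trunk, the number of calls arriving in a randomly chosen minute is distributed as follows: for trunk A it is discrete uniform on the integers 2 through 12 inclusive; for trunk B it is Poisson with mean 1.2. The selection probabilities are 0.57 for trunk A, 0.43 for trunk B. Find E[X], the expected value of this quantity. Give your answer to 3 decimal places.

4.506

Component means — A: 7; B: 1.2.
E[X] = 0.57·7 + 0.43·1.2 = 4.506.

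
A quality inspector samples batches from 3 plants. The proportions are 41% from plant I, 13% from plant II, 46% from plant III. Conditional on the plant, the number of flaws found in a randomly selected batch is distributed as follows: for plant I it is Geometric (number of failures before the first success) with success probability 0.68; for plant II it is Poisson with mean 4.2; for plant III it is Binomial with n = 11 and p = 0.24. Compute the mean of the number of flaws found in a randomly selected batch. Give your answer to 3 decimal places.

Component means — I: 0.470588; II: 4.2; III: 2.64.
E[X] = 0.41·0.470588 + 0.13·4.2 + 0.46·2.64 = 1.95334.

1.953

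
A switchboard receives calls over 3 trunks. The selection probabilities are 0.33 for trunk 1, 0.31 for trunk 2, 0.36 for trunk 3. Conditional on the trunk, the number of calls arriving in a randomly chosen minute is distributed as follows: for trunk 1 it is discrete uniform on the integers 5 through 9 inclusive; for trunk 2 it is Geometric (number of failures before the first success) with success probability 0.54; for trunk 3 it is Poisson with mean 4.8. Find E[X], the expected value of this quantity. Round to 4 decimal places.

Component means — 1: 7; 2: 0.851852; 3: 4.8.
E[X] = 0.33·7 + 0.31·0.851852 + 0.36·4.8 = 4.30207.

4.3021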